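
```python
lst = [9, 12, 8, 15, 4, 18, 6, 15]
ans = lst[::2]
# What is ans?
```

lst has length 8. The slice lst[::2] selects indices [0, 2, 4, 6] (0->9, 2->8, 4->4, 6->6), giving [9, 8, 4, 6].

[9, 8, 4, 6]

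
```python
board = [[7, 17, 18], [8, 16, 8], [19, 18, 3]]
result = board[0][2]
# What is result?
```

board[0] = [7, 17, 18]. Taking column 2 of that row yields 18.

18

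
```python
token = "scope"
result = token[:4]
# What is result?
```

token has length 5. The slice token[:4] selects indices [0, 1, 2, 3] (0->'s', 1->'c', 2->'o', 3->'p'), giving 'scop'.

'scop'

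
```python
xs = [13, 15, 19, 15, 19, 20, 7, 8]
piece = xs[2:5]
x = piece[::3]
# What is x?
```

xs has length 8. The slice xs[2:5] selects indices [2, 3, 4] (2->19, 3->15, 4->19), giving [19, 15, 19]. So piece = [19, 15, 19]. piece has length 3. The slice piece[::3] selects indices [0] (0->19), giving [19].

[19]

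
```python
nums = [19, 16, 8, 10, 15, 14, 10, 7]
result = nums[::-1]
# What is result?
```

nums has length 8. The slice nums[::-1] selects indices [7, 6, 5, 4, 3, 2, 1, 0] (7->7, 6->10, 5->14, 4->15, 3->10, 2->8, 1->16, 0->19), giving [7, 10, 14, 15, 10, 8, 16, 19].

[7, 10, 14, 15, 10, 8, 16, 19]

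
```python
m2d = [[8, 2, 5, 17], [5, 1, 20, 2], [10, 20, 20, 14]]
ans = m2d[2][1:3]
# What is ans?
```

m2d[2] = [10, 20, 20, 14]. m2d[2] has length 4. The slice m2d[2][1:3] selects indices [1, 2] (1->20, 2->20), giving [20, 20].

[20, 20]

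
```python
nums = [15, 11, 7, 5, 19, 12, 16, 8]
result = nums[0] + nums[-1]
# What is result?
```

nums has length 8. nums[0] = 15.
nums has length 8. Negative index -1 maps to positive index 8 + (-1) = 7. nums[7] = 8.
Sum: 15 + 8 = 23.

23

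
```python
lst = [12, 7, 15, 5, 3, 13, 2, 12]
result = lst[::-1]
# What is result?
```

lst has length 8. The slice lst[::-1] selects indices [7, 6, 5, 4, 3, 2, 1, 0] (7->12, 6->2, 5->13, 4->3, 3->5, 2->15, 1->7, 0->12), giving [12, 2, 13, 3, 5, 15, 7, 12].

[12, 2, 13, 3, 5, 15, 7, 12]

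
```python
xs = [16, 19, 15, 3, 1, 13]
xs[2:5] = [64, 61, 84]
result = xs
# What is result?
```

xs starts as [16, 19, 15, 3, 1, 13] (length 6). The slice xs[2:5] covers indices [2, 3, 4] with values [15, 3, 1]. Replacing that slice with [64, 61, 84] (same length) produces [16, 19, 64, 61, 84, 13].

[16, 19, 64, 61, 84, 13]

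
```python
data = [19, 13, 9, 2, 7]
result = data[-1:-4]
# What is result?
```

data has length 5. The slice data[-1:-4] resolves to an empty index range, so the result is [].

[]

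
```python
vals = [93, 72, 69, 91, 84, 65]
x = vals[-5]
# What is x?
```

vals has length 6. Negative index -5 maps to positive index 6 + (-5) = 1. vals[1] = 72.

72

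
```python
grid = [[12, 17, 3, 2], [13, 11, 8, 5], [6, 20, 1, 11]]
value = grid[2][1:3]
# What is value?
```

grid[2] = [6, 20, 1, 11]. grid[2] has length 4. The slice grid[2][1:3] selects indices [1, 2] (1->20, 2->1), giving [20, 1].

[20, 1]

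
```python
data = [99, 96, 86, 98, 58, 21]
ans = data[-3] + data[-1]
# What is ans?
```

data has length 6. Negative index -3 maps to positive index 6 + (-3) = 3. data[3] = 98.
data has length 6. Negative index -1 maps to positive index 6 + (-1) = 5. data[5] = 21.
Sum: 98 + 21 = 119.

119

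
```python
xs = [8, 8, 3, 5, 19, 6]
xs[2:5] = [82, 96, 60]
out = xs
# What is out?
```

xs starts as [8, 8, 3, 5, 19, 6] (length 6). The slice xs[2:5] covers indices [2, 3, 4] with values [3, 5, 19]. Replacing that slice with [82, 96, 60] (same length) produces [8, 8, 82, 96, 60, 6].

[8, 8, 82, 96, 60, 6]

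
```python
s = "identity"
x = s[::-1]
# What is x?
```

s has length 8. The slice s[::-1] selects indices [7, 6, 5, 4, 3, 2, 1, 0] (7->'y', 6->'t', 5->'i', 4->'t', 3->'n', 2->'e', 1->'d', 0->'i'), giving 'ytitnedi'.

'ytitnedi'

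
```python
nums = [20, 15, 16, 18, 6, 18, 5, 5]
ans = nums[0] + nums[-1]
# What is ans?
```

nums has length 8. nums[0] = 20.
nums has length 8. Negative index -1 maps to positive index 8 + (-1) = 7. nums[7] = 5.
Sum: 20 + 5 = 25.

25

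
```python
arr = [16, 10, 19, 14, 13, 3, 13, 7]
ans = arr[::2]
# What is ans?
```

arr has length 8. The slice arr[::2] selects indices [0, 2, 4, 6] (0->16, 2->19, 4->13, 6->13), giving [16, 19, 13, 13].

[16, 19, 13, 13]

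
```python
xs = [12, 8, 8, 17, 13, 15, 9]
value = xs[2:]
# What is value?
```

xs has length 7. The slice xs[2:] selects indices [2, 3, 4, 5, 6] (2->8, 3->17, 4->13, 5->15, 6->9), giving [8, 17, 13, 15, 9].

[8, 17, 13, 15, 9]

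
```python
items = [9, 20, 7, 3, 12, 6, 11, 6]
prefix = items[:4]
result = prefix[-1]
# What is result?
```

items has length 8. The slice items[:4] selects indices [0, 1, 2, 3] (0->9, 1->20, 2->7, 3->3), giving [9, 20, 7, 3]. So prefix = [9, 20, 7, 3]. Then prefix[-1] = 3.

3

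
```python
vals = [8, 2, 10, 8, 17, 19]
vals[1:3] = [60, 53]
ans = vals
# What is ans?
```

vals starts as [8, 2, 10, 8, 17, 19] (length 6). The slice vals[1:3] covers indices [1, 2] with values [2, 10]. Replacing that slice with [60, 53] (same length) produces [8, 60, 53, 8, 17, 19].

[8, 60, 53, 8, 17, 19]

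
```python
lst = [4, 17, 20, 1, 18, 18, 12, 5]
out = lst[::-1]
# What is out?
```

lst has length 8. The slice lst[::-1] selects indices [7, 6, 5, 4, 3, 2, 1, 0] (7->5, 6->12, 5->18, 4->18, 3->1, 2->20, 1->17, 0->4), giving [5, 12, 18, 18, 1, 20, 17, 4].

[5, 12, 18, 18, 1, 20, 17, 4]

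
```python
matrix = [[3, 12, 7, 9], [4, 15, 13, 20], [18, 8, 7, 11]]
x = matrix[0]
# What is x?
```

matrix has 3 rows. Row 0 is [3, 12, 7, 9].

[3, 12, 7, 9]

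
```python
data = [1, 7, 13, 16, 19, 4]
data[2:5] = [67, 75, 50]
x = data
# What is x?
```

data starts as [1, 7, 13, 16, 19, 4] (length 6). The slice data[2:5] covers indices [2, 3, 4] with values [13, 16, 19]. Replacing that slice with [67, 75, 50] (same length) produces [1, 7, 67, 75, 50, 4].

[1, 7, 67, 75, 50, 4]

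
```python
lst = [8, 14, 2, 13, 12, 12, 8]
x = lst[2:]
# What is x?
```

lst has length 7. The slice lst[2:] selects indices [2, 3, 4, 5, 6] (2->2, 3->13, 4->12, 5->12, 6->8), giving [2, 13, 12, 12, 8].

[2, 13, 12, 12, 8]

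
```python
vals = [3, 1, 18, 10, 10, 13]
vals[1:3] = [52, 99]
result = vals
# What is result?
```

vals starts as [3, 1, 18, 10, 10, 13] (length 6). The slice vals[1:3] covers indices [1, 2] with values [1, 18]. Replacing that slice with [52, 99] (same length) produces [3, 52, 99, 10, 10, 13].

[3, 52, 99, 10, 10, 13]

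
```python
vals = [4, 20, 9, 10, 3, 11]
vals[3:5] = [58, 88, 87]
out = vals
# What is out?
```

vals starts as [4, 20, 9, 10, 3, 11] (length 6). The slice vals[3:5] covers indices [3, 4] with values [10, 3]. Replacing that slice with [58, 88, 87] (different length) produces [4, 20, 9, 58, 88, 87, 11].

[4, 20, 9, 58, 88, 87, 11]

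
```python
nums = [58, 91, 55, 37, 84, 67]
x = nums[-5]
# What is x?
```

nums has length 6. Negative index -5 maps to positive index 6 + (-5) = 1. nums[1] = 91.

91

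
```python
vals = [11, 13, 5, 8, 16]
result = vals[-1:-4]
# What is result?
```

vals has length 5. The slice vals[-1:-4] resolves to an empty index range, so the result is [].

[]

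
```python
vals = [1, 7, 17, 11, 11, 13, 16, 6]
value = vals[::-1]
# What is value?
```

vals has length 8. The slice vals[::-1] selects indices [7, 6, 5, 4, 3, 2, 1, 0] (7->6, 6->16, 5->13, 4->11, 3->11, 2->17, 1->7, 0->1), giving [6, 16, 13, 11, 11, 17, 7, 1].

[6, 16, 13, 11, 11, 17, 7, 1]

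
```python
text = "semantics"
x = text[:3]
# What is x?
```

text has length 9. The slice text[:3] selects indices [0, 1, 2] (0->'s', 1->'e', 2->'m'), giving 'sem'.

'sem'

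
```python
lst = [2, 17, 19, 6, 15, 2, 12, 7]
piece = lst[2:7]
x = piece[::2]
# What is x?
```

lst has length 8. The slice lst[2:7] selects indices [2, 3, 4, 5, 6] (2->19, 3->6, 4->15, 5->2, 6->12), giving [19, 6, 15, 2, 12]. So piece = [19, 6, 15, 2, 12]. piece has length 5. The slice piece[::2] selects indices [0, 2, 4] (0->19, 2->15, 4->12), giving [19, 15, 12].

[19, 15, 12]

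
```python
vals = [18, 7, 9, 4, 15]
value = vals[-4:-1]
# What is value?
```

vals has length 5. The slice vals[-4:-1] selects indices [1, 2, 3] (1->7, 2->9, 3->4), giving [7, 9, 4].

[7, 9, 4]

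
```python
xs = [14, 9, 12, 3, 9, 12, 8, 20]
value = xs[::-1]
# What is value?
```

xs has length 8. The slice xs[::-1] selects indices [7, 6, 5, 4, 3, 2, 1, 0] (7->20, 6->8, 5->12, 4->9, 3->3, 2->12, 1->9, 0->14), giving [20, 8, 12, 9, 3, 12, 9, 14].

[20, 8, 12, 9, 3, 12, 9, 14]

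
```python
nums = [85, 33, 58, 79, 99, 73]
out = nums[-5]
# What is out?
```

nums has length 6. Negative index -5 maps to positive index 6 + (-5) = 1. nums[1] = 33.

33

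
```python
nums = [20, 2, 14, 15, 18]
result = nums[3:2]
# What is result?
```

nums has length 5. The slice nums[3:2] resolves to an empty index range, so the result is [].

[]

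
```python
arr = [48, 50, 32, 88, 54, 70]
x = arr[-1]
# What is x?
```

arr has length 6. Negative index -1 maps to positive index 6 + (-1) = 5. arr[5] = 70.

70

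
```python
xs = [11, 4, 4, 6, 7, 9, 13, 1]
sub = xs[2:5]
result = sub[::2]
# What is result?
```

xs has length 8. The slice xs[2:5] selects indices [2, 3, 4] (2->4, 3->6, 4->7), giving [4, 6, 7]. So sub = [4, 6, 7]. sub has length 3. The slice sub[::2] selects indices [0, 2] (0->4, 2->7), giving [4, 7].

[4, 7]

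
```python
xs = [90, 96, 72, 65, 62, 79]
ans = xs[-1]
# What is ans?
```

xs has length 6. Negative index -1 maps to positive index 6 + (-1) = 5. xs[5] = 79.

79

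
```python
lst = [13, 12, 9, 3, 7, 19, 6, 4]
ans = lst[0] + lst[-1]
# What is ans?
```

lst has length 8. lst[0] = 13.
lst has length 8. Negative index -1 maps to positive index 8 + (-1) = 7. lst[7] = 4.
Sum: 13 + 4 = 17.

17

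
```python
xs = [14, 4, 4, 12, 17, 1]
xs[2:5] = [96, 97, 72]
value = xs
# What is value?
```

xs starts as [14, 4, 4, 12, 17, 1] (length 6). The slice xs[2:5] covers indices [2, 3, 4] with values [4, 12, 17]. Replacing that slice with [96, 97, 72] (same length) produces [14, 4, 96, 97, 72, 1].

[14, 4, 96, 97, 72, 1]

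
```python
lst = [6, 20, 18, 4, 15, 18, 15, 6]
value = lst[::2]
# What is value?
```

lst has length 8. The slice lst[::2] selects indices [0, 2, 4, 6] (0->6, 2->18, 4->15, 6->15), giving [6, 18, 15, 15].

[6, 18, 15, 15]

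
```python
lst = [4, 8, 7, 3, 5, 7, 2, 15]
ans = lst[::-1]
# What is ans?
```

lst has length 8. The slice lst[::-1] selects indices [7, 6, 5, 4, 3, 2, 1, 0] (7->15, 6->2, 5->7, 4->5, 3->3, 2->7, 1->8, 0->4), giving [15, 2, 7, 5, 3, 7, 8, 4].

[15, 2, 7, 5, 3, 7, 8, 4]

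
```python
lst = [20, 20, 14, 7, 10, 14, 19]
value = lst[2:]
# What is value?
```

lst has length 7. The slice lst[2:] selects indices [2, 3, 4, 5, 6] (2->14, 3->7, 4->10, 5->14, 6->19), giving [14, 7, 10, 14, 19].

[14, 7, 10, 14, 19]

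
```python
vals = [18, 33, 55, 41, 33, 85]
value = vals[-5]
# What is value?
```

vals has length 6. Negative index -5 maps to positive index 6 + (-5) = 1. vals[1] = 33.

33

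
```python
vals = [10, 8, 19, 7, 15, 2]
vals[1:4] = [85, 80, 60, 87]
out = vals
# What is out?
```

vals starts as [10, 8, 19, 7, 15, 2] (length 6). The slice vals[1:4] covers indices [1, 2, 3] with values [8, 19, 7]. Replacing that slice with [85, 80, 60, 87] (different length) produces [10, 85, 80, 60, 87, 15, 2].

[10, 85, 80, 60, 87, 15, 2]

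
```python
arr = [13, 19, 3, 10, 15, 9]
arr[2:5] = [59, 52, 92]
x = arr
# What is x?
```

arr starts as [13, 19, 3, 10, 15, 9] (length 6). The slice arr[2:5] covers indices [2, 3, 4] with values [3, 10, 15]. Replacing that slice with [59, 52, 92] (same length) produces [13, 19, 59, 52, 92, 9].

[13, 19, 59, 52, 92, 9]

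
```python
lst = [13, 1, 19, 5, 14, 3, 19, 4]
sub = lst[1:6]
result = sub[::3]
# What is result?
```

lst has length 8. The slice lst[1:6] selects indices [1, 2, 3, 4, 5] (1->1, 2->19, 3->5, 4->14, 5->3), giving [1, 19, 5, 14, 3]. So sub = [1, 19, 5, 14, 3]. sub has length 5. The slice sub[::3] selects indices [0, 3] (0->1, 3->14), giving [1, 14].

[1, 14]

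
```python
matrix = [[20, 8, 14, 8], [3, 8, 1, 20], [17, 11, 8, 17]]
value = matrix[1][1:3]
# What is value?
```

matrix[1] = [3, 8, 1, 20]. matrix[1] has length 4. The slice matrix[1][1:3] selects indices [1, 2] (1->8, 2->1), giving [8, 1].

[8, 1]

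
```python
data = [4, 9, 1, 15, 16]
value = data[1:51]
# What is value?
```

data has length 5. The slice data[1:51] selects indices [1, 2, 3, 4] (1->9, 2->1, 3->15, 4->16), giving [9, 1, 15, 16].

[9, 1, 15, 16]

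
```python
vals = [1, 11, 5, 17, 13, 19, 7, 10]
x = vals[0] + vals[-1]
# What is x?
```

vals has length 8. vals[0] = 1.
vals has length 8. Negative index -1 maps to positive index 8 + (-1) = 7. vals[7] = 10.
Sum: 1 + 10 = 11.

11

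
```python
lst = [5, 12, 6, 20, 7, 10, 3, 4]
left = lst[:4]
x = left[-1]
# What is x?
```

lst has length 8. The slice lst[:4] selects indices [0, 1, 2, 3] (0->5, 1->12, 2->6, 3->20), giving [5, 12, 6, 20]. So left = [5, 12, 6, 20]. Then left[-1] = 20.

20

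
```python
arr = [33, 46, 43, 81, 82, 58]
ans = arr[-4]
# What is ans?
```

arr has length 6. Negative index -4 maps to positive index 6 + (-4) = 2. arr[2] = 43.

43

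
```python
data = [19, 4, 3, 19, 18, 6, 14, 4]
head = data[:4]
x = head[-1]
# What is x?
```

data has length 8. The slice data[:4] selects indices [0, 1, 2, 3] (0->19, 1->4, 2->3, 3->19), giving [19, 4, 3, 19]. So head = [19, 4, 3, 19]. Then head[-1] = 19.

19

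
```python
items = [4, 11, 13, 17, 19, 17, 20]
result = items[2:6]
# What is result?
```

items has length 7. The slice items[2:6] selects indices [2, 3, 4, 5] (2->13, 3->17, 4->19, 5->17), giving [13, 17, 19, 17].

[13, 17, 19, 17]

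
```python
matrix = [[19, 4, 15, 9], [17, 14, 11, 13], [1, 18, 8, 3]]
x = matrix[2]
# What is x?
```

matrix has 3 rows. Row 2 is [1, 18, 8, 3].

[1, 18, 8, 3]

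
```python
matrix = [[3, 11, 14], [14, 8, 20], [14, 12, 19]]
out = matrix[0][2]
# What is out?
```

matrix[0] = [3, 11, 14]. Taking column 2 of that row yields 14.

14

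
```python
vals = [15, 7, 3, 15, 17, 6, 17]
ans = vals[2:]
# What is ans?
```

vals has length 7. The slice vals[2:] selects indices [2, 3, 4, 5, 6] (2->3, 3->15, 4->17, 5->6, 6->17), giving [3, 15, 17, 6, 17].

[3, 15, 17, 6, 17]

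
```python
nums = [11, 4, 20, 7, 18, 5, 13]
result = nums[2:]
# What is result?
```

nums has length 7. The slice nums[2:] selects indices [2, 3, 4, 5, 6] (2->20, 3->7, 4->18, 5->5, 6->13), giving [20, 7, 18, 5, 13].

[20, 7, 18, 5, 13]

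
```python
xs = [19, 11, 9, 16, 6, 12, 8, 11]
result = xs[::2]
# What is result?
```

xs has length 8. The slice xs[::2] selects indices [0, 2, 4, 6] (0->19, 2->9, 4->6, 6->8), giving [19, 9, 6, 8].

[19, 9, 6, 8]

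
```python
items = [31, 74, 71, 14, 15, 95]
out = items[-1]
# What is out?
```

items has length 6. Negative index -1 maps to positive index 6 + (-1) = 5. items[5] = 95.

95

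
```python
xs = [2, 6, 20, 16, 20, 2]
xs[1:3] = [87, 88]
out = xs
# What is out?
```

xs starts as [2, 6, 20, 16, 20, 2] (length 6). The slice xs[1:3] covers indices [1, 2] with values [6, 20]. Replacing that slice with [87, 88] (same length) produces [2, 87, 88, 16, 20, 2].

[2, 87, 88, 16, 20, 2]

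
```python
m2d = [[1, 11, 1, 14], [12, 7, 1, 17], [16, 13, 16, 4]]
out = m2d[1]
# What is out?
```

m2d has 3 rows. Row 1 is [12, 7, 1, 17].

[12, 7, 1, 17]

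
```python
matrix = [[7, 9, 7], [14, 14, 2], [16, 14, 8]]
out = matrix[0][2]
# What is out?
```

matrix[0] = [7, 9, 7]. Taking column 2 of that row yields 7.

7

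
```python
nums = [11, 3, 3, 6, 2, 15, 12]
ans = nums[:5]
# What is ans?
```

nums has length 7. The slice nums[:5] selects indices [0, 1, 2, 3, 4] (0->11, 1->3, 2->3, 3->6, 4->2), giving [11, 3, 3, 6, 2].

[11, 3, 3, 6, 2]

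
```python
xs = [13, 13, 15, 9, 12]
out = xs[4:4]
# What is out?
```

xs has length 5. The slice xs[4:4] resolves to an empty index range, so the result is [].

[]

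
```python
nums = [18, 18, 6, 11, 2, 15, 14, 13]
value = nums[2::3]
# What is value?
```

nums has length 8. The slice nums[2::3] selects indices [2, 5] (2->6, 5->15), giving [6, 15].

[6, 15]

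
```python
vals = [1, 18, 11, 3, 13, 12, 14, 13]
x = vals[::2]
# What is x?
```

vals has length 8. The slice vals[::2] selects indices [0, 2, 4, 6] (0->1, 2->11, 4->13, 6->14), giving [1, 11, 13, 14].

[1, 11, 13, 14]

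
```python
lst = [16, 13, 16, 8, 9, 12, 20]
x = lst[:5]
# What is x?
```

lst has length 7. The slice lst[:5] selects indices [0, 1, 2, 3, 4] (0->16, 1->13, 2->16, 3->8, 4->9), giving [16, 13, 16, 8, 9].

[16, 13, 16, 8, 9]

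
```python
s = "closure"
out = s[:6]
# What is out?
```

s has length 7. The slice s[:6] selects indices [0, 1, 2, 3, 4, 5] (0->'c', 1->'l', 2->'o', 3->'s', 4->'u', 5->'r'), giving 'closur'.

'closur'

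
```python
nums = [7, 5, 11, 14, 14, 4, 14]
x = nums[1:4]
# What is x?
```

nums has length 7. The slice nums[1:4] selects indices [1, 2, 3] (1->5, 2->11, 3->14), giving [5, 11, 14].

[5, 11, 14]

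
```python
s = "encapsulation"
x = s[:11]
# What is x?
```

s has length 13. The slice s[:11] selects indices [0, 1, 2, 3, 4, 5, 6, 7, 8, 9, 10] (0->'e', 1->'n', 2->'c', 3->'a', 4->'p', 5->'s', 6->'u', 7->'l', 8->'a', 9->'t', 10->'i'), giving 'encapsulati'.

'encapsulati'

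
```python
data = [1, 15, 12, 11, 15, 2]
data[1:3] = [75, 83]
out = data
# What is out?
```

data starts as [1, 15, 12, 11, 15, 2] (length 6). The slice data[1:3] covers indices [1, 2] with values [15, 12]. Replacing that slice with [75, 83] (same length) produces [1, 75, 83, 11, 15, 2].

[1, 75, 83, 11, 15, 2]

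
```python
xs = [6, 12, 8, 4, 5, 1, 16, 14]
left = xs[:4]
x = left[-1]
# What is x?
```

xs has length 8. The slice xs[:4] selects indices [0, 1, 2, 3] (0->6, 1->12, 2->8, 3->4), giving [6, 12, 8, 4]. So left = [6, 12, 8, 4]. Then left[-1] = 4.

4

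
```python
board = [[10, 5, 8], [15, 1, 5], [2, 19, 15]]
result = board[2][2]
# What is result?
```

board[2] = [2, 19, 15]. Taking column 2 of that row yields 15.

15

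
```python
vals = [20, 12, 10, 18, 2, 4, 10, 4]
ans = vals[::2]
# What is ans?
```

vals has length 8. The slice vals[::2] selects indices [0, 2, 4, 6] (0->20, 2->10, 4->2, 6->10), giving [20, 10, 2, 10].

[20, 10, 2, 10]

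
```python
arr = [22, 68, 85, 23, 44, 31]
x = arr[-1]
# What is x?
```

arr has length 6. Negative index -1 maps to positive index 6 + (-1) = 5. arr[5] = 31.

31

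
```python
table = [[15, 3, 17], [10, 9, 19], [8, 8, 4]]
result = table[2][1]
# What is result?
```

table[2] = [8, 8, 4]. Taking column 1 of that row yields 8.

8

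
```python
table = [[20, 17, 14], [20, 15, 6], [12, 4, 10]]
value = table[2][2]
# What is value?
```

table[2] = [12, 4, 10]. Taking column 2 of that row yields 10.

10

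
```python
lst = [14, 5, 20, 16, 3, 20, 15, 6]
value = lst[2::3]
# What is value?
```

lst has length 8. The slice lst[2::3] selects indices [2, 5] (2->20, 5->20), giving [20, 20].

[20, 20]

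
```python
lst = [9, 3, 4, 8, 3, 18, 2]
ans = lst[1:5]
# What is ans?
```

lst has length 7. The slice lst[1:5] selects indices [1, 2, 3, 4] (1->3, 2->4, 3->8, 4->3), giving [3, 4, 8, 3].

[3, 4, 8, 3]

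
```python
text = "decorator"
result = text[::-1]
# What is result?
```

text has length 9. The slice text[::-1] selects indices [8, 7, 6, 5, 4, 3, 2, 1, 0] (8->'r', 7->'o', 6->'t', 5->'a', 4->'r', 3->'o', 2->'c', 1->'e', 0->'d'), giving 'rotaroced'.

'rotaroced'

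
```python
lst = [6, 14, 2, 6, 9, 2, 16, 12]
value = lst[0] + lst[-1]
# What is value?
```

lst has length 8. lst[0] = 6.
lst has length 8. Negative index -1 maps to positive index 8 + (-1) = 7. lst[7] = 12.
Sum: 6 + 12 = 18.

18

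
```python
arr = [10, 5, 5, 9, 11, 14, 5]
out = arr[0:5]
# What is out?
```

arr has length 7. The slice arr[0:5] selects indices [0, 1, 2, 3, 4] (0->10, 1->5, 2->5, 3->9, 4->11), giving [10, 5, 5, 9, 11].

[10, 5, 5, 9, 11]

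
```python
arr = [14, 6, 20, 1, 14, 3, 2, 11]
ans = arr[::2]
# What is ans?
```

arr has length 8. The slice arr[::2] selects indices [0, 2, 4, 6] (0->14, 2->20, 4->14, 6->2), giving [14, 20, 14, 2].

[14, 20, 14, 2]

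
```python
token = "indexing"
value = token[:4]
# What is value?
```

token has length 8. The slice token[:4] selects indices [0, 1, 2, 3] (0->'i', 1->'n', 2->'d', 3->'e'), giving 'inde'.

'inde'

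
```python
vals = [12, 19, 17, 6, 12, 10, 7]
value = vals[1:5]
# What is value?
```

vals has length 7. The slice vals[1:5] selects indices [1, 2, 3, 4] (1->19, 2->17, 3->6, 4->12), giving [19, 17, 6, 12].

[19, 17, 6, 12]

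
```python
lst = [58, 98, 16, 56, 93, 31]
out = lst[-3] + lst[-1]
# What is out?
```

lst has length 6. Negative index -3 maps to positive index 6 + (-3) = 3. lst[3] = 56.
lst has length 6. Negative index -1 maps to positive index 6 + (-1) = 5. lst[5] = 31.
Sum: 56 + 31 = 87.

87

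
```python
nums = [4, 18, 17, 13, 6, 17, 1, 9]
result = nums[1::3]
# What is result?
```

nums has length 8. The slice nums[1::3] selects indices [1, 4, 7] (1->18, 4->6, 7->9), giving [18, 6, 9].

[18, 6, 9]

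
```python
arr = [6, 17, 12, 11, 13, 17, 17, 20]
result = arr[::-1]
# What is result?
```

arr has length 8. The slice arr[::-1] selects indices [7, 6, 5, 4, 3, 2, 1, 0] (7->20, 6->17, 5->17, 4->13, 3->11, 2->12, 1->17, 0->6), giving [20, 17, 17, 13, 11, 12, 17, 6].

[20, 17, 17, 13, 11, 12, 17, 6]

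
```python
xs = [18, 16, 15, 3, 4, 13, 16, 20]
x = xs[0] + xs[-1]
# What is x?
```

xs has length 8. xs[0] = 18.
xs has length 8. Negative index -1 maps to positive index 8 + (-1) = 7. xs[7] = 20.
Sum: 18 + 20 = 38.

38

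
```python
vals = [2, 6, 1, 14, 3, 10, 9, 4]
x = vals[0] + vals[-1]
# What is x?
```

vals has length 8. vals[0] = 2.
vals has length 8. Negative index -1 maps to positive index 8 + (-1) = 7. vals[7] = 4.
Sum: 2 + 4 = 6.

6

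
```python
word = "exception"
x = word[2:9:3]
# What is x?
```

word has length 9. The slice word[2:9:3] selects indices [2, 5, 8] (2->'c', 5->'t', 8->'n'), giving 'ctn'.

'ctn'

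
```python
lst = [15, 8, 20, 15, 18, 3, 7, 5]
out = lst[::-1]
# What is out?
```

lst has length 8. The slice lst[::-1] selects indices [7, 6, 5, 4, 3, 2, 1, 0] (7->5, 6->7, 5->3, 4->18, 3->15, 2->20, 1->8, 0->15), giving [5, 7, 3, 18, 15, 20, 8, 15].

[5, 7, 3, 18, 15, 20, 8, 15]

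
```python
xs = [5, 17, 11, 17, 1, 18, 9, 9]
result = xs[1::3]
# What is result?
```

xs has length 8. The slice xs[1::3] selects indices [1, 4, 7] (1->17, 4->1, 7->9), giving [17, 1, 9].

[17, 1, 9]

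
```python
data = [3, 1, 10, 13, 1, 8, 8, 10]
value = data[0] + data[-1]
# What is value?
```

data has length 8. data[0] = 3.
data has length 8. Negative index -1 maps to positive index 8 + (-1) = 7. data[7] = 10.
Sum: 3 + 10 = 13.

13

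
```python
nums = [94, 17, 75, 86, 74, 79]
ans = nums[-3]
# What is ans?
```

nums has length 6. Negative index -3 maps to positive index 6 + (-3) = 3. nums[3] = 86.

86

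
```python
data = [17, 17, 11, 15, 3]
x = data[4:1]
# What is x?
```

data has length 5. The slice data[4:1] resolves to an empty index range, so the result is [].

[]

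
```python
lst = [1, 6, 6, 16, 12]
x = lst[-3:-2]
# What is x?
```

lst has length 5. The slice lst[-3:-2] selects indices [2] (2->6), giving [6].

[6]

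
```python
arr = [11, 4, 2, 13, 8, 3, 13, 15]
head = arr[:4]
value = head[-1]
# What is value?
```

arr has length 8. The slice arr[:4] selects indices [0, 1, 2, 3] (0->11, 1->4, 2->2, 3->13), giving [11, 4, 2, 13]. So head = [11, 4, 2, 13]. Then head[-1] = 13.

13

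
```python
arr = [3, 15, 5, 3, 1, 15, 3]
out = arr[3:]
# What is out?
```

arr has length 7. The slice arr[3:] selects indices [3, 4, 5, 6] (3->3, 4->1, 5->15, 6->3), giving [3, 1, 15, 3].

[3, 1, 15, 3]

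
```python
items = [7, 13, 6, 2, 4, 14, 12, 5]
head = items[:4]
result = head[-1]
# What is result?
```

items has length 8. The slice items[:4] selects indices [0, 1, 2, 3] (0->7, 1->13, 2->6, 3->2), giving [7, 13, 6, 2]. So head = [7, 13, 6, 2]. Then head[-1] = 2.

2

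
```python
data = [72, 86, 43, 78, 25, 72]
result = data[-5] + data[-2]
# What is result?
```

data has length 6. Negative index -5 maps to positive index 6 + (-5) = 1. data[1] = 86.
data has length 6. Negative index -2 maps to positive index 6 + (-2) = 4. data[4] = 25.
Sum: 86 + 25 = 111.

111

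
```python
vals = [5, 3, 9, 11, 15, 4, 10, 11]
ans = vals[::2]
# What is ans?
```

vals has length 8. The slice vals[::2] selects indices [0, 2, 4, 6] (0->5, 2->9, 4->15, 6->10), giving [5, 9, 15, 10].

[5, 9, 15, 10]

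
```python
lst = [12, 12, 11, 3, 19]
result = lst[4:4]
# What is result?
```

lst has length 5. The slice lst[4:4] resolves to an empty index range, so the result is [].

[]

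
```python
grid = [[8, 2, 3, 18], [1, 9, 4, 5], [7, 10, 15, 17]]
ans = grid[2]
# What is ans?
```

grid has 3 rows. Row 2 is [7, 10, 15, 17].

[7, 10, 15, 17]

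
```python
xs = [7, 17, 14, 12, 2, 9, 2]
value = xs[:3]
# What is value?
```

xs has length 7. The slice xs[:3] selects indices [0, 1, 2] (0->7, 1->17, 2->14), giving [7, 17, 14].

[7, 17, 14]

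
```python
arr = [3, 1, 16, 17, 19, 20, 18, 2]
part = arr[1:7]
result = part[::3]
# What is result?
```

arr has length 8. The slice arr[1:7] selects indices [1, 2, 3, 4, 5, 6] (1->1, 2->16, 3->17, 4->19, 5->20, 6->18), giving [1, 16, 17, 19, 20, 18]. So part = [1, 16, 17, 19, 20, 18]. part has length 6. The slice part[::3] selects indices [0, 3] (0->1, 3->19), giving [1, 19].

[1, 19]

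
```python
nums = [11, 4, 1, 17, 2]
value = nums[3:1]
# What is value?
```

nums has length 5. The slice nums[3:1] resolves to an empty index range, so the result is [].

[]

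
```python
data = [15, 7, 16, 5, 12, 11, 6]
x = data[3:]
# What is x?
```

data has length 7. The slice data[3:] selects indices [3, 4, 5, 6] (3->5, 4->12, 5->11, 6->6), giving [5, 12, 11, 6].

[5, 12, 11, 6]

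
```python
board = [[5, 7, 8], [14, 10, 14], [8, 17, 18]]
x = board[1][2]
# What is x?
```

board[1] = [14, 10, 14]. Taking column 2 of that row yields 14.

14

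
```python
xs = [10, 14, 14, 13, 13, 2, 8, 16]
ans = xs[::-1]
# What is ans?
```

xs has length 8. The slice xs[::-1] selects indices [7, 6, 5, 4, 3, 2, 1, 0] (7->16, 6->8, 5->2, 4->13, 3->13, 2->14, 1->14, 0->10), giving [16, 8, 2, 13, 13, 14, 14, 10].

[16, 8, 2, 13, 13, 14, 14, 10]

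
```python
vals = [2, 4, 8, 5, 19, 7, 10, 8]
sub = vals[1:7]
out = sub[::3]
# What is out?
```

vals has length 8. The slice vals[1:7] selects indices [1, 2, 3, 4, 5, 6] (1->4, 2->8, 3->5, 4->19, 5->7, 6->10), giving [4, 8, 5, 19, 7, 10]. So sub = [4, 8, 5, 19, 7, 10]. sub has length 6. The slice sub[::3] selects indices [0, 3] (0->4, 3->19), giving [4, 19].

[4, 19]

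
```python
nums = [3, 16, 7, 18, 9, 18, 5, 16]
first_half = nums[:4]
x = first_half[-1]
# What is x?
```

nums has length 8. The slice nums[:4] selects indices [0, 1, 2, 3] (0->3, 1->16, 2->7, 3->18), giving [3, 16, 7, 18]. So first_half = [3, 16, 7, 18]. Then first_half[-1] = 18.

18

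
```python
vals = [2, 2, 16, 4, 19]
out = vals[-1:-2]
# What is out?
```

vals has length 5. The slice vals[-1:-2] resolves to an empty index range, so the result is [].

[]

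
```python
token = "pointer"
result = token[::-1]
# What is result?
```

token has length 7. The slice token[::-1] selects indices [6, 5, 4, 3, 2, 1, 0] (6->'r', 5->'e', 4->'t', 3->'n', 2->'i', 1->'o', 0->'p'), giving 'retniop'.

'retniop'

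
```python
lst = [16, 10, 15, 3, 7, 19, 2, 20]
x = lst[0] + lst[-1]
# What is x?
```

lst has length 8. lst[0] = 16.
lst has length 8. Negative index -1 maps to positive index 8 + (-1) = 7. lst[7] = 20.
Sum: 16 + 20 = 36.

36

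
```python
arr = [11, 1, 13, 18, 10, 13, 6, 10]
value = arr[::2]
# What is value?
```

arr has length 8. The slice arr[::2] selects indices [0, 2, 4, 6] (0->11, 2->13, 4->10, 6->6), giving [11, 13, 10, 6].

[11, 13, 10, 6]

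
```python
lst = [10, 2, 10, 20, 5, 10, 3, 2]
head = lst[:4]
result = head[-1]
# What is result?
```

lst has length 8. The slice lst[:4] selects indices [0, 1, 2, 3] (0->10, 1->2, 2->10, 3->20), giving [10, 2, 10, 20]. So head = [10, 2, 10, 20]. Then head[-1] = 20.

20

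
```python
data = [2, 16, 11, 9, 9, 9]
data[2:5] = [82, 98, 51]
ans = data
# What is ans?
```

data starts as [2, 16, 11, 9, 9, 9] (length 6). The slice data[2:5] covers indices [2, 3, 4] with values [11, 9, 9]. Replacing that slice with [82, 98, 51] (same length) produces [2, 16, 82, 98, 51, 9].

[2, 16, 82, 98, 51, 9]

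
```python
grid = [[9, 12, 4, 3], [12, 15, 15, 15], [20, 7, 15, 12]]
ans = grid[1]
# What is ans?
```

grid has 3 rows. Row 1 is [12, 15, 15, 15].

[12, 15, 15, 15]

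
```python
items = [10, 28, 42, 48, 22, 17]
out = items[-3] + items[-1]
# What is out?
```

items has length 6. Negative index -3 maps to positive index 6 + (-3) = 3. items[3] = 48.
items has length 6. Negative index -1 maps to positive index 6 + (-1) = 5. items[5] = 17.
Sum: 48 + 17 = 65.

65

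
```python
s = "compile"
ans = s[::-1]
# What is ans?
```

s has length 7. The slice s[::-1] selects indices [6, 5, 4, 3, 2, 1, 0] (6->'e', 5->'l', 4->'i', 3->'p', 2->'m', 1->'o', 0->'c'), giving 'elipmoc'.

'elipmoc'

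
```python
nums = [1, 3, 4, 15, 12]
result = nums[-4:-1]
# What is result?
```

nums has length 5. The slice nums[-4:-1] selects indices [1, 2, 3] (1->3, 2->4, 3->15), giving [3, 4, 15].

[3, 4, 15]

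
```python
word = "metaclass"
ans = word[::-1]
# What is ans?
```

word has length 9. The slice word[::-1] selects indices [8, 7, 6, 5, 4, 3, 2, 1, 0] (8->'s', 7->'s', 6->'a', 5->'l', 4->'c', 3->'a', 2->'t', 1->'e', 0->'m'), giving 'ssalcatem'.

'ssalcatem'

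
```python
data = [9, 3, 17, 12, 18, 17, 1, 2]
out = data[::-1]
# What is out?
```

data has length 8. The slice data[::-1] selects indices [7, 6, 5, 4, 3, 2, 1, 0] (7->2, 6->1, 5->17, 4->18, 3->12, 2->17, 1->3, 0->9), giving [2, 1, 17, 18, 12, 17, 3, 9].

[2, 1, 17, 18, 12, 17, 3, 9]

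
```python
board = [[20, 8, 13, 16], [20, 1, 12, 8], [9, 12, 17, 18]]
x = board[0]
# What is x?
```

board has 3 rows. Row 0 is [20, 8, 13, 16].

[20, 8, 13, 16]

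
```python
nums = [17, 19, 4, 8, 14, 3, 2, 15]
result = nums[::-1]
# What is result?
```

nums has length 8. The slice nums[::-1] selects indices [7, 6, 5, 4, 3, 2, 1, 0] (7->15, 6->2, 5->3, 4->14, 3->8, 2->4, 1->19, 0->17), giving [15, 2, 3, 14, 8, 4, 19, 17].

[15, 2, 3, 14, 8, 4, 19, 17]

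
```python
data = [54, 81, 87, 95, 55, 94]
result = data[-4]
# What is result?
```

data has length 6. Negative index -4 maps to positive index 6 + (-4) = 2. data[2] = 87.

87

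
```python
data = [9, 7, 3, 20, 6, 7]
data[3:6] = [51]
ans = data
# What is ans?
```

data starts as [9, 7, 3, 20, 6, 7] (length 6). The slice data[3:6] covers indices [3, 4, 5] with values [20, 6, 7]. Replacing that slice with [51] (different length) produces [9, 7, 3, 51].

[9, 7, 3, 51]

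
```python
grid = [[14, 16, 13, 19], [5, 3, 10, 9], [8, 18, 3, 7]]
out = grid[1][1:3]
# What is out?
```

grid[1] = [5, 3, 10, 9]. grid[1] has length 4. The slice grid[1][1:3] selects indices [1, 2] (1->3, 2->10), giving [3, 10].

[3, 10]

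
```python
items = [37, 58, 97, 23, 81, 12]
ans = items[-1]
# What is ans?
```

items has length 6. Negative index -1 maps to positive index 6 + (-1) = 5. items[5] = 12.

12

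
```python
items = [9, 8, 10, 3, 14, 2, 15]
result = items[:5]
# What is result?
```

items has length 7. The slice items[:5] selects indices [0, 1, 2, 3, 4] (0->9, 1->8, 2->10, 3->3, 4->14), giving [9, 8, 10, 3, 14].

[9, 8, 10, 3, 14]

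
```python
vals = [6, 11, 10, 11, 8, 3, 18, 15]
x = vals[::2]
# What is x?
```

vals has length 8. The slice vals[::2] selects indices [0, 2, 4, 6] (0->6, 2->10, 4->8, 6->18), giving [6, 10, 8, 18].

[6, 10, 8, 18]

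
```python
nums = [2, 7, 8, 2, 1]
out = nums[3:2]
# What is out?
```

nums has length 5. The slice nums[3:2] resolves to an empty index range, so the result is [].

[]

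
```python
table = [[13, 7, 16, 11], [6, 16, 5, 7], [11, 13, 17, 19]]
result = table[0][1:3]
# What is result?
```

table[0] = [13, 7, 16, 11]. table[0] has length 4. The slice table[0][1:3] selects indices [1, 2] (1->7, 2->16), giving [7, 16].

[7, 16]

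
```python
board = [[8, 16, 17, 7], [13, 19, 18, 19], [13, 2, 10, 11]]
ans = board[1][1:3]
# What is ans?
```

board[1] = [13, 19, 18, 19]. board[1] has length 4. The slice board[1][1:3] selects indices [1, 2] (1->19, 2->18), giving [19, 18].

[19, 18]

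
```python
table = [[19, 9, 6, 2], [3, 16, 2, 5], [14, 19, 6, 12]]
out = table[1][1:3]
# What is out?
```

table[1] = [3, 16, 2, 5]. table[1] has length 4. The slice table[1][1:3] selects indices [1, 2] (1->16, 2->2), giving [16, 2].

[16, 2]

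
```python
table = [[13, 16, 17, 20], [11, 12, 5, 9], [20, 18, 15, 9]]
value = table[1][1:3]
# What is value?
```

table[1] = [11, 12, 5, 9]. table[1] has length 4. The slice table[1][1:3] selects indices [1, 2] (1->12, 2->5), giving [12, 5].

[12, 5]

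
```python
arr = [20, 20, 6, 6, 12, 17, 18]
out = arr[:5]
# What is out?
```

arr has length 7. The slice arr[:5] selects indices [0, 1, 2, 3, 4] (0->20, 1->20, 2->6, 3->6, 4->12), giving [20, 20, 6, 6, 12].

[20, 20, 6, 6, 12]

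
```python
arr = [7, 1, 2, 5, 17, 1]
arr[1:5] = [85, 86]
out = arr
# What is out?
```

arr starts as [7, 1, 2, 5, 17, 1] (length 6). The slice arr[1:5] covers indices [1, 2, 3, 4] with values [1, 2, 5, 17]. Replacing that slice with [85, 86] (different length) produces [7, 85, 86, 1].

[7, 85, 86, 1]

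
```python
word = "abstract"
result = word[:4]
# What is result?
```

word has length 8. The slice word[:4] selects indices [0, 1, 2, 3] (0->'a', 1->'b', 2->'s', 3->'t'), giving 'abst'.

'abst'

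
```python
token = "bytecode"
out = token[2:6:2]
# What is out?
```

token has length 8. The slice token[2:6:2] selects indices [2, 4] (2->'t', 4->'c'), giving 'tc'.

'tc'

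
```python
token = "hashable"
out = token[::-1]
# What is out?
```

token has length 8. The slice token[::-1] selects indices [7, 6, 5, 4, 3, 2, 1, 0] (7->'e', 6->'l', 5->'b', 4->'a', 3->'h', 2->'s', 1->'a', 0->'h'), giving 'elbahsah'.

'elbahsah'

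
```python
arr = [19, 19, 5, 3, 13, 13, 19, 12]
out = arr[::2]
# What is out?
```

arr has length 8. The slice arr[::2] selects indices [0, 2, 4, 6] (0->19, 2->5, 4->13, 6->19), giving [19, 5, 13, 19].

[19, 5, 13, 19]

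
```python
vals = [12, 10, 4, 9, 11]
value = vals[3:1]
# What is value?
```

vals has length 5. The slice vals[3:1] resolves to an empty index range, so the result is [].

[]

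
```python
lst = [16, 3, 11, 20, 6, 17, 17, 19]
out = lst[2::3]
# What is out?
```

lst has length 8. The slice lst[2::3] selects indices [2, 5] (2->11, 5->17), giving [11, 17].

[11, 17]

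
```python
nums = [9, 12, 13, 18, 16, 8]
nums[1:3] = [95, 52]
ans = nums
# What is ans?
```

nums starts as [9, 12, 13, 18, 16, 8] (length 6). The slice nums[1:3] covers indices [1, 2] with values [12, 13]. Replacing that slice with [95, 52] (same length) produces [9, 95, 52, 18, 16, 8].

[9, 95, 52, 18, 16, 8]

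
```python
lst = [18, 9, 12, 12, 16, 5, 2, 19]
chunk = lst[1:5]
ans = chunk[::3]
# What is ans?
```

lst has length 8. The slice lst[1:5] selects indices [1, 2, 3, 4] (1->9, 2->12, 3->12, 4->16), giving [9, 12, 12, 16]. So chunk = [9, 12, 12, 16]. chunk has length 4. The slice chunk[::3] selects indices [0, 3] (0->9, 3->16), giving [9, 16].

[9, 16]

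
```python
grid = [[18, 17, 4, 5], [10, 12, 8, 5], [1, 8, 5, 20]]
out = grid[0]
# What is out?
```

grid has 3 rows. Row 0 is [18, 17, 4, 5].

[18, 17, 4, 5]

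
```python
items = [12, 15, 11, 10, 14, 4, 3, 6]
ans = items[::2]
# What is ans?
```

items has length 8. The slice items[::2] selects indices [0, 2, 4, 6] (0->12, 2->11, 4->14, 6->3), giving [12, 11, 14, 3].

[12, 11, 14, 3]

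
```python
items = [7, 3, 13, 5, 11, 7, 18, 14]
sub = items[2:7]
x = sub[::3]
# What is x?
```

items has length 8. The slice items[2:7] selects indices [2, 3, 4, 5, 6] (2->13, 3->5, 4->11, 5->7, 6->18), giving [13, 5, 11, 7, 18]. So sub = [13, 5, 11, 7, 18]. sub has length 5. The slice sub[::3] selects indices [0, 3] (0->13, 3->7), giving [13, 7].

[13, 7]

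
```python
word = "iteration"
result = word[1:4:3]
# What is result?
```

word has length 9. The slice word[1:4:3] selects indices [1] (1->'t'), giving 't'.

't'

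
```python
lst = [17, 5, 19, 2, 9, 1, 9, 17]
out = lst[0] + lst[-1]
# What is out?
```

lst has length 8. lst[0] = 17.
lst has length 8. Negative index -1 maps to positive index 8 + (-1) = 7. lst[7] = 17.
Sum: 17 + 17 = 34.

34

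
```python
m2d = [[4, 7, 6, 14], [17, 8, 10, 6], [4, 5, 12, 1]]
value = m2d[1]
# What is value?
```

m2d has 3 rows. Row 1 is [17, 8, 10, 6].

[17, 8, 10, 6]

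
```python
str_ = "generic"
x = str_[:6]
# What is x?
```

str_ has length 7. The slice str_[:6] selects indices [0, 1, 2, 3, 4, 5] (0->'g', 1->'e', 2->'n', 3->'e', 4->'r', 5->'i'), giving 'generi'.

'generi'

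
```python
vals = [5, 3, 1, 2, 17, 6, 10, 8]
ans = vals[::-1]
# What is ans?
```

vals has length 8. The slice vals[::-1] selects indices [7, 6, 5, 4, 3, 2, 1, 0] (7->8, 6->10, 5->6, 4->17, 3->2, 2->1, 1->3, 0->5), giving [8, 10, 6, 17, 2, 1, 3, 5].

[8, 10, 6, 17, 2, 1, 3, 5]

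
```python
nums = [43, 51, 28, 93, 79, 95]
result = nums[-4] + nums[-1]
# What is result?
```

nums has length 6. Negative index -4 maps to positive index 6 + (-4) = 2. nums[2] = 28.
nums has length 6. Negative index -1 maps to positive index 6 + (-1) = 5. nums[5] = 95.
Sum: 28 + 95 = 123.

123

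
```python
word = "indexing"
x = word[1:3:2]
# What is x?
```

word has length 8. The slice word[1:3:2] selects indices [1] (1->'n'), giving 'n'.

'n'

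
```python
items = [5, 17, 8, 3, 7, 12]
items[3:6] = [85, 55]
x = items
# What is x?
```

items starts as [5, 17, 8, 3, 7, 12] (length 6). The slice items[3:6] covers indices [3, 4, 5] with values [3, 7, 12]. Replacing that slice with [85, 55] (different length) produces [5, 17, 8, 85, 55].

[5, 17, 8, 85, 55]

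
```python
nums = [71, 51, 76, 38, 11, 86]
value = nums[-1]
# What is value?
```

nums has length 6. Negative index -1 maps to positive index 6 + (-1) = 5. nums[5] = 86.

86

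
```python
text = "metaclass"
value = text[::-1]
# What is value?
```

text has length 9. The slice text[::-1] selects indices [8, 7, 6, 5, 4, 3, 2, 1, 0] (8->'s', 7->'s', 6->'a', 5->'l', 4->'c', 3->'a', 2->'t', 1->'e', 0->'m'), giving 'ssalcatem'.

'ssalcatem'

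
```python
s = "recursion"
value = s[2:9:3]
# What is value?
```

s has length 9. The slice s[2:9:3] selects indices [2, 5, 8] (2->'c', 5->'s', 8->'n'), giving 'csn'.

'csn'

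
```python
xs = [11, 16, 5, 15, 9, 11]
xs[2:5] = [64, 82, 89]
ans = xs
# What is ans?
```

xs starts as [11, 16, 5, 15, 9, 11] (length 6). The slice xs[2:5] covers indices [2, 3, 4] with values [5, 15, 9]. Replacing that slice with [64, 82, 89] (same length) produces [11, 16, 64, 82, 89, 11].

[11, 16, 64, 82, 89, 11]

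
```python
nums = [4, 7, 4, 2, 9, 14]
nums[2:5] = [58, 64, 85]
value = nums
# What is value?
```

nums starts as [4, 7, 4, 2, 9, 14] (length 6). The slice nums[2:5] covers indices [2, 3, 4] with values [4, 2, 9]. Replacing that slice with [58, 64, 85] (same length) produces [4, 7, 58, 64, 85, 14].

[4, 7, 58, 64, 85, 14]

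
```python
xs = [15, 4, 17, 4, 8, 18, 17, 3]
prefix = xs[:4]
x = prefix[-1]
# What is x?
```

xs has length 8. The slice xs[:4] selects indices [0, 1, 2, 3] (0->15, 1->4, 2->17, 3->4), giving [15, 4, 17, 4]. So prefix = [15, 4, 17, 4]. Then prefix[-1] = 4.

4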